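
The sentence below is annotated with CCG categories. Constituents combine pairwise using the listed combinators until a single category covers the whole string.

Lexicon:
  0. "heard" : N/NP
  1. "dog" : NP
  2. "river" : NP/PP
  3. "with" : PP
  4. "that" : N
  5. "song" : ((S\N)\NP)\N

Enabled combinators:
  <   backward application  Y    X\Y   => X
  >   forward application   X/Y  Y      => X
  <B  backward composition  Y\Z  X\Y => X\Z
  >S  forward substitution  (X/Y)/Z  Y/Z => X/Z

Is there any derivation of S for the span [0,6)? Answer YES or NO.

[0,6] S   <
  [0,2] N   >
    [0,1] "heard" : N/NP
    [1,2] "dog" : NP
  [2,6] S\N   <
    [2,4] NP   >
      [2,3] "river" : NP/PP
      [3,4] "with" : PP
    [4,6] (S\N)\NP   <
      [4,5] "that" : N
      [5,6] "song" : ((S\N)\NP)\N

YES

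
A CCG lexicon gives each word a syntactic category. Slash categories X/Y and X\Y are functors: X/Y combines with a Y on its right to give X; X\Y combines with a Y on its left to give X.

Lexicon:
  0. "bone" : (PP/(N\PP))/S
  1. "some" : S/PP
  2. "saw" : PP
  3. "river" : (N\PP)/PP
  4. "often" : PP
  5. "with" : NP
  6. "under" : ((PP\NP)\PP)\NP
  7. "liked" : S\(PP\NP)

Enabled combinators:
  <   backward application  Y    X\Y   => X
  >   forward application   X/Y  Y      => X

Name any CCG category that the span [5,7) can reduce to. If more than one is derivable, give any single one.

(PP\NP)\PP

[0,8] S   <
  [0,7] PP\NP   <
    [0,5] PP   >
      [0,3] PP/(N\PP)   >
        [0,1] "bone" : (PP/(N\PP))/S
        [1,3] S   >
          [1,2] "some" : S/PP
          [2,3] "saw" : PP
      [3,5] N\PP   >
        [3,4] "river" : (N\PP)/PP
        [4,5] "often" : PP
    [5,7] (PP\NP)\PP   <
      [5,6] "with" : NP
      [6,7] "under" : ((PP\NP)\PP)\NP
  [7,8] "liked" : S\(PP\NP)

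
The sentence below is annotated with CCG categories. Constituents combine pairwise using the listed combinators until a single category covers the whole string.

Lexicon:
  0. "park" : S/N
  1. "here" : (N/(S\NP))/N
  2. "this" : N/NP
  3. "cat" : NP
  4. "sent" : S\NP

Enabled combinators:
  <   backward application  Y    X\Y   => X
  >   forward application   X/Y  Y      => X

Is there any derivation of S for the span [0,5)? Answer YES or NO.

YES

[0,5] S   >
  [0,1] "park" : S/N
  [1,5] N   >
    [1,4] N/(S\NP)   >
      [1,2] "here" : (N/(S\NP))/N
      [2,4] N   >
        [2,3] "this" : N/NP
        [3,4] "cat" : NP
    [4,5] "sent" : S\NP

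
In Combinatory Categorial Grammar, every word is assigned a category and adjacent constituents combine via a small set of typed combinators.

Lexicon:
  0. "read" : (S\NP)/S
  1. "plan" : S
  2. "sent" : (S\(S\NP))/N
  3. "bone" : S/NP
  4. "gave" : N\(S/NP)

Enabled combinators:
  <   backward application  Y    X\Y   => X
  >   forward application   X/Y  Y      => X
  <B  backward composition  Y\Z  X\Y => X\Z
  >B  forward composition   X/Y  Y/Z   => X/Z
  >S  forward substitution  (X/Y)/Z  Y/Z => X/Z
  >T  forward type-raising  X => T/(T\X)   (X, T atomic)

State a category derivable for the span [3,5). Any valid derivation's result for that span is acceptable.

[0,5] S   <
  [0,2] S\NP   >
    [0,1] "read" : (S\NP)/S
    [1,2] "plan" : S
  [2,5] S\(S\NP)   >
    [2,3] "sent" : (S\(S\NP))/N
    [3,5] N   <
      [3,4] "bone" : S/NP
      [4,5] "gave" : N\(S/NP)

N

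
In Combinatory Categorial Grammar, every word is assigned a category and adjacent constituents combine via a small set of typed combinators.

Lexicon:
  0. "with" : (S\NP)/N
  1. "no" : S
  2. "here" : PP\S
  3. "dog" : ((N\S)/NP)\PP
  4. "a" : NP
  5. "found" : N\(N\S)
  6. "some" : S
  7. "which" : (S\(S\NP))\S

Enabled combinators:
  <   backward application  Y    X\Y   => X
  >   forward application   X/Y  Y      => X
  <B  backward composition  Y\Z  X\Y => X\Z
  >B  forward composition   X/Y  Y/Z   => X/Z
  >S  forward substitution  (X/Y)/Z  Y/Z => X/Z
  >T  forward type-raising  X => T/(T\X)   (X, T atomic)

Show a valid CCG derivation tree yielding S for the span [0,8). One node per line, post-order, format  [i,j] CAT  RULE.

[0,1] (S\NP)/N  lex  "with"
[1,2] S  lex  "no"
[1,2] PP/(PP\S)  >T
[2,3] PP\S  lex  "here"
[1,3] PP  >  k=2
[3,4] ((N\S)/NP)\PP  lex  "dog"
[1,4] (N\S)/NP  <  k=3
[4,5] NP  lex  "a"
[1,5] N\S  >  k=4
[5,6] N\(N\S)  lex  "found"
[1,6] N  <  k=5
[0,6] S\NP  >  k=1
[6,7] S  lex  "some"
[7,8] (S\(S\NP))\S  lex  "which"
[6,8] S\(S\NP)  <  k=7
[0,8] S  <  k=6

[0,8] S   <
  [0,6] S\NP   >
    [0,1] "with" : (S\NP)/N
    [1,6] N   <
      [1,5] N\S   >
        [1,4] (N\S)/NP   <
          [1,3] PP   >
            [1,2] PP/(PP\S)   >T
              [1,2] "no" : S
            [2,3] "here" : PP\S
          [3,4] "dog" : ((N\S)/NP)\PP
        [4,5] "a" : NP
      [5,6] "found" : N\(N\S)
  [6,8] S\(S\NP)   <
    [6,7] "some" : S
    [7,8] "which" : (S\(S\NP))\S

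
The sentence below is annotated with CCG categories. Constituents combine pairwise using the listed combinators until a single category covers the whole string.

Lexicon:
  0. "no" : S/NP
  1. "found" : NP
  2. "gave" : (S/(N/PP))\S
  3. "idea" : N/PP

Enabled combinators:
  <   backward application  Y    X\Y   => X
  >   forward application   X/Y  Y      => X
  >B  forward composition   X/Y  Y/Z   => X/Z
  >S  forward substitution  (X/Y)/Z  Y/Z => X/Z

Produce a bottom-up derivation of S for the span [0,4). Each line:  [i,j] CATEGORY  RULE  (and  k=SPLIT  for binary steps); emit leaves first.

[0,1] S/NP  lex  "no"
[1,2] NP  lex  "found"
[0,2] S  >  k=1
[2,3] (S/(N/PP))\S  lex  "gave"
[0,3] S/(N/PP)  <  k=2
[3,4] N/PP  lex  "idea"
[0,4] S  >  k=3

[0,4] S   >
  [0,3] S/(N/PP)   <
    [0,2] S   >
      [0,1] "no" : S/NP
      [1,2] "found" : NP
    [2,3] "gave" : (S/(N/PP))\S
  [3,4] "idea" : N/PP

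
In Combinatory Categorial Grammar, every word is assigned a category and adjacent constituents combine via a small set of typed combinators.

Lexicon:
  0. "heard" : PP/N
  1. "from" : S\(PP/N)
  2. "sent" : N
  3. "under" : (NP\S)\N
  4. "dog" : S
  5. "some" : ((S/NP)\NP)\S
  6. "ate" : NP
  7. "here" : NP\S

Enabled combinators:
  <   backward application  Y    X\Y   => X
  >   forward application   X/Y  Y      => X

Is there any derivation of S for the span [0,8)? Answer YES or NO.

NO

PP/N S\(PP/N) N (NP\S)\N S ((S/NP)\NP)\S NP NP\S
CKY chart[0,8] = {NP}; S ∉ chart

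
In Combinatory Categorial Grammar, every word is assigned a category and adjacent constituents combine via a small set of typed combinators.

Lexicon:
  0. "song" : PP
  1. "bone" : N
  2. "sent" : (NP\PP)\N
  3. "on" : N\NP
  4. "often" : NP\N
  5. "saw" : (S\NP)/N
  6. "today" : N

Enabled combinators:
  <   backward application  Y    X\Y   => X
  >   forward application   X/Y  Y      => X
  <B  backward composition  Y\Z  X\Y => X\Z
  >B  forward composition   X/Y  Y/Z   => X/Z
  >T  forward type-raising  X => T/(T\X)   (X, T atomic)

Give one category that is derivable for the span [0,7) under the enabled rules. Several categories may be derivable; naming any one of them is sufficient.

[0,7] S   <
  [0,1] "song" : PP
  [1,7] S\PP   <B
    [1,3] NP\PP   <
      [1,2] "bone" : N
      [2,3] "sent" : (NP\PP)\N
    [3,7] S\NP   <B
      [3,4] "on" : N\NP
      [4,7] S\N   <B
        [4,5] "often" : NP\N
        [5,7] S\NP   >
          [5,6] "saw" : (S\NP)/N
          [6,7] "today" : N

S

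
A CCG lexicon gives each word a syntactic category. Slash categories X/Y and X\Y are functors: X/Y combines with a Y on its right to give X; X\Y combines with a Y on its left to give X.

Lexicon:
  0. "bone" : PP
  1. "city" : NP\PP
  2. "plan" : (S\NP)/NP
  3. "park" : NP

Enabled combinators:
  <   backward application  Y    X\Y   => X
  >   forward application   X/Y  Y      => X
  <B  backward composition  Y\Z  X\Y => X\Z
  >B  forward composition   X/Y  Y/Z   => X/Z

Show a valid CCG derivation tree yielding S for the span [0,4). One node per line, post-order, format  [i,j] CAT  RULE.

[0,4] S   <
  [0,2] NP   <
    [0,1] "bone" : PP
    [1,2] "city" : NP\PP
  [2,4] S\NP   >
    [2,3] "plan" : (S\NP)/NP
    [3,4] "park" : NP

[0,1] PP  lex  "bone"
[1,2] NP\PP  lex  "city"
[0,2] NP  <  k=1
[2,3] (S\NP)/NP  lex  "plan"
[3,4] NP  lex  "park"
[2,4] S\NP  >  k=3
[0,4] S  <  k=2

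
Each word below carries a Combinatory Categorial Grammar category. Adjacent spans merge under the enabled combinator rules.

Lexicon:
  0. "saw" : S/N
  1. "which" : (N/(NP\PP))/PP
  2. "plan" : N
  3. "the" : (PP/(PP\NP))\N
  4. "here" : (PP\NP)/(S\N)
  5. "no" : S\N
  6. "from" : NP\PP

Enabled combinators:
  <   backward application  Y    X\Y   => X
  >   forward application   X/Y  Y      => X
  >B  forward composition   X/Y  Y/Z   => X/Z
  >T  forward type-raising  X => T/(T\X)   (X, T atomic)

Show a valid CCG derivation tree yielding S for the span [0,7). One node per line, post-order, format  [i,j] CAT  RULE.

[0,1] S/N  lex  "saw"
[1,2] (N/(NP\PP))/PP  lex  "which"
[2,3] N  lex  "plan"
[3,4] (PP/(PP\NP))\N  lex  "the"
[2,4] PP/(PP\NP)  <  k=3
[4,5] (PP\NP)/(S\N)  lex  "here"
[5,6] S\N  lex  "no"
[4,6] PP\NP  >  k=5
[2,6] PP  >  k=4
[1,6] N/(NP\PP)  >  k=2
[6,7] NP\PP  lex  "from"
[1,7] N  >  k=6
[0,7] S  >  k=1

[0,7] S   >
  [0,1] "saw" : S/N
  [1,7] N   >
    [1,6] N/(NP\PP)   >
      [1,2] "which" : (N/(NP\PP))/PP
      [2,6] PP   >
        [2,4] PP/(PP\NP)   <
          [2,3] "plan" : N
          [3,4] "the" : (PP/(PP\NP))\N
        [4,6] PP\NP   >
          [4,5] "here" : (PP\NP)/(S\N)
          [5,6] "no" : S\N
    [6,7] "from" : NP\PP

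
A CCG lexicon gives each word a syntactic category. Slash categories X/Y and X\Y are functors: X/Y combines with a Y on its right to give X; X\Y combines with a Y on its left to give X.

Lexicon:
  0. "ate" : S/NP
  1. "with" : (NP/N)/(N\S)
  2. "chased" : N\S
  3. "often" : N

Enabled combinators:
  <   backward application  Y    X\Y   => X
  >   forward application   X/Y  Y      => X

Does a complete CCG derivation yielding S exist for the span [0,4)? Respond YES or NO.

YES

[0,4] S   >
  [0,1] "ate" : S/NP
  [1,4] NP   >
    [1,3] NP/N   >
      [1,2] "with" : (NP/N)/(N\S)
      [2,3] "chased" : N\S
    [3,4] "often" : N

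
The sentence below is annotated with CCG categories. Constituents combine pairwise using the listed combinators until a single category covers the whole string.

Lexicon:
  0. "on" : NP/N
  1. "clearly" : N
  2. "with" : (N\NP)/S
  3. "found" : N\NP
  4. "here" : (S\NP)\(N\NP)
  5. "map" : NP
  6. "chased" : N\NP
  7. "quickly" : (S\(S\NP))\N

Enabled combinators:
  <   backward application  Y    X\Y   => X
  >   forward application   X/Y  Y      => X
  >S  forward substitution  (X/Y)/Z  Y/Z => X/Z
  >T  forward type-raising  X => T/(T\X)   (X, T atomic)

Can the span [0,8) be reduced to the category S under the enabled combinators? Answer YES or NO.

NO

NP/N N (N\NP)/S N\NP (S\NP)\(N\NP) NP N\NP (S\(S\NP))\N
CKY chart[0,8] = {N, N/(N\N), NP/(NP\N), PP/(PP\N), S/(S\N)}; S ∉ chart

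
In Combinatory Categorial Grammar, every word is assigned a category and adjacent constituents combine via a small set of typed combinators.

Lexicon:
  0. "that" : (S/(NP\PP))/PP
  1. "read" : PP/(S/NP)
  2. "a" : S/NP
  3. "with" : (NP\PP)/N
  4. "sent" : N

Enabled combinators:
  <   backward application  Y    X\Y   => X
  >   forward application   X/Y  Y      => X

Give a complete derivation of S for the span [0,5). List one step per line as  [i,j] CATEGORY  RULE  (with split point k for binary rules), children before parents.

[0,5] S   >
  [0,3] S/(NP\PP)   >
    [0,1] "that" : (S/(NP\PP))/PP
    [1,3] PP   >
      [1,2] "read" : PP/(S/NP)
      [2,3] "a" : S/NP
  [3,5] NP\PP   >
    [3,4] "with" : (NP\PP)/N
    [4,5] "sent" : N

[0,1] (S/(NP\PP))/PP  lex  "that"
[1,2] PP/(S/NP)  lex  "read"
[2,3] S/NP  lex  "a"
[1,3] PP  >  k=2
[0,3] S/(NP\PP)  >  k=1
[3,4] (NP\PP)/N  lex  "with"
[4,5] N  lex  "sent"
[3,5] NP\PP  >  k=4
[0,5] S  >  k=3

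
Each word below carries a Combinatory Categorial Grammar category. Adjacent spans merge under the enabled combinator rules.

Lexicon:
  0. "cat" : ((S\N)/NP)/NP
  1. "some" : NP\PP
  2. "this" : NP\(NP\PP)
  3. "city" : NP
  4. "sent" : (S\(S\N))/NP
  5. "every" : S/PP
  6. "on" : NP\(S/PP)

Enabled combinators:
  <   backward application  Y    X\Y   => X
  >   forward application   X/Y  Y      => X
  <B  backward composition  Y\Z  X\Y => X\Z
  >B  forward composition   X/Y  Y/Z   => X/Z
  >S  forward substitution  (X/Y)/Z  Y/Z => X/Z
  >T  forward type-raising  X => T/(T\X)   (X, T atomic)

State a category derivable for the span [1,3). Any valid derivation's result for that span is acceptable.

NP

[0,7] S   <
  [0,4] S\N   >
    [0,3] (S\N)/NP   >
      [0,1] "cat" : ((S\N)/NP)/NP
      [1,3] NP   <
        [1,2] "some" : NP\PP
        [2,3] "this" : NP\(NP\PP)
    [3,4] "city" : NP
  [4,7] S\(S\N)   >
    [4,5] "sent" : (S\(S\N))/NP
    [5,7] NP   <
      [5,6] "every" : S/PP
      [6,7] "on" : NP\(S/PP)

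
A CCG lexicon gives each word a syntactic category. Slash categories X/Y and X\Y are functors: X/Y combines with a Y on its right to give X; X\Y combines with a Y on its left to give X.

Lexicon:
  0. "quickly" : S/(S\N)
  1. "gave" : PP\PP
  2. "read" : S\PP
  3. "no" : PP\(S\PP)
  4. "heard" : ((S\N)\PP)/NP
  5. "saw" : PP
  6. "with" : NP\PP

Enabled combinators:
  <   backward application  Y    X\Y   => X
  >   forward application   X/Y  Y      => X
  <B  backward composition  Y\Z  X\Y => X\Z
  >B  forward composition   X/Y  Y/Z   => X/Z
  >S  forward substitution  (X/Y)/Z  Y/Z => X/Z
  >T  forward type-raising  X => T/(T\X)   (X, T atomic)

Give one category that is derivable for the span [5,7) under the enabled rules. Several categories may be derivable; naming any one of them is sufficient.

NP

[0,7] S   >
  [0,1] "quickly" : S/(S\N)
  [1,7] S\N   <
    [1,4] PP   <
      [1,3] S\PP   <B
        [1,2] "gave" : PP\PP
        [2,3] "read" : S\PP
      [3,4] "no" : PP\(S\PP)
    [4,7] (S\N)\PP   >
      [4,5] "heard" : ((S\N)\PP)/NP
      [5,7] NP   >
        [5,6] NP/(NP\PP)   >T
          [5,6] "saw" : PP
        [6,7] "with" : NP\PP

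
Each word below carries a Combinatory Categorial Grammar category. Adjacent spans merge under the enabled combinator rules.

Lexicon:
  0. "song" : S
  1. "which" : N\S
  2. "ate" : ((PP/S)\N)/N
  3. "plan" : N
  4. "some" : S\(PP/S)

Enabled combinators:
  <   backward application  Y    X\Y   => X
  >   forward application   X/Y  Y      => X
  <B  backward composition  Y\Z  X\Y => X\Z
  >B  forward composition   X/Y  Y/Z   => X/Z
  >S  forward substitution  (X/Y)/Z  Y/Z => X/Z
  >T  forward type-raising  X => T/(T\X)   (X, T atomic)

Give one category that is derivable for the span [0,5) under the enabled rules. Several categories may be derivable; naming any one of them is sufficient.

S

[0,5] S   <
  [0,4] PP/S   <
    [0,2] N   >
      [0,1] N/(N\S)   >T
        [0,1] "song" : S
      [1,2] "which" : N\S
    [2,4] (PP/S)\N   >
      [2,3] "ate" : ((PP/S)\N)/N
      [3,4] "plan" : N
  [4,5] "some" : S\(PP/S)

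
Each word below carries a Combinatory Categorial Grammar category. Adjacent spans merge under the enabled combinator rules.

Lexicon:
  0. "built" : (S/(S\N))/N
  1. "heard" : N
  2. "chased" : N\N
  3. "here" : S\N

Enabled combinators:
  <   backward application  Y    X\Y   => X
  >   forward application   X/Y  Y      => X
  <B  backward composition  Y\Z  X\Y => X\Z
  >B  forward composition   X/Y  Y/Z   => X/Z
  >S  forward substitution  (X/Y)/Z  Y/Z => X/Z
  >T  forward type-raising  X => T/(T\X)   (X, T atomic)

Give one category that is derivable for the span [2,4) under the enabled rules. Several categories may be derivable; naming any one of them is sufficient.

[0,4] S   >
  [0,2] S/(S\N)   >
    [0,1] "built" : (S/(S\N))/N
    [1,2] "heard" : N
  [2,4] S\N   <B
    [2,3] "chased" : N\N
    [3,4] "here" : S\N

S\N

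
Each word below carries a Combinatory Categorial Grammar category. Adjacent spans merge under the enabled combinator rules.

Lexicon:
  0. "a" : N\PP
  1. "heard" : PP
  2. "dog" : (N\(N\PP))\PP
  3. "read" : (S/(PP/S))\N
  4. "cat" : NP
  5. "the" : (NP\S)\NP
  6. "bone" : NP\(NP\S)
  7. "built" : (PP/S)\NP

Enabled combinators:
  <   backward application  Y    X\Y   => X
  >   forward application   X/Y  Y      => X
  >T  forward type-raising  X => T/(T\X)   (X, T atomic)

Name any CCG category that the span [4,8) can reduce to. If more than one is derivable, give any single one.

[0,8] S   >
  [0,4] S/(PP/S)   <
    [0,3] N   <
      [0,1] "a" : N\PP
      [1,3] N\(N\PP)   <
        [1,2] "heard" : PP
        [2,3] "dog" : (N\(N\PP))\PP
    [3,4] "read" : (S/(PP/S))\N
  [4,8] PP/S   <
    [4,7] NP   <
      [4,6] NP\S   <
        [4,5] "cat" : NP
        [5,6] "the" : (NP\S)\NP
      [6,7] "bone" : NP\(NP\S)
    [7,8] "built" : (PP/S)\NP

PP/S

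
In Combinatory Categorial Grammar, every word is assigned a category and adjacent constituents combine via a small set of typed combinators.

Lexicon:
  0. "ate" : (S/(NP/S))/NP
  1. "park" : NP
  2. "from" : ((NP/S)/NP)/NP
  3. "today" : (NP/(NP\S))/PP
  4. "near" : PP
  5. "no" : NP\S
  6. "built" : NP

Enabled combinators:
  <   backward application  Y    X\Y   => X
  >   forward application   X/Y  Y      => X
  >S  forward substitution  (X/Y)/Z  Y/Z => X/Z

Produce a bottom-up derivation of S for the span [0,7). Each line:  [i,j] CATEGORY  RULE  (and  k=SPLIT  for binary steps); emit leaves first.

[0,7] S   >
  [0,2] S/(NP/S)   >
    [0,1] "ate" : (S/(NP/S))/NP
    [1,2] "park" : NP
  [2,7] NP/S   >
    [2,6] (NP/S)/NP   >
      [2,3] "from" : ((NP/S)/NP)/NP
      [3,6] NP   >
        [3,5] NP/(NP\S)   >
          [3,4] "today" : (NP/(NP\S))/PP
          [4,5] "near" : PP
        [5,6] "no" : NP\S
    [6,7] "built" : NP

[0,1] (S/(NP/S))/NP  lex  "ate"
[1,2] NP  lex  "park"
[0,2] S/(NP/S)  >  k=1
[2,3] ((NP/S)/NP)/NP  lex  "from"
[3,4] (NP/(NP\S))/PP  lex  "today"
[4,5] PP  lex  "near"
[3,5] NP/(NP\S)  >  k=4
[5,6] NP\S  lex  "no"
[3,6] NP  >  k=5
[2,6] (NP/S)/NP  >  k=3
[6,7] NP  lex  "built"
[2,7] NP/S  >  k=6
[0,7] S  >  k=2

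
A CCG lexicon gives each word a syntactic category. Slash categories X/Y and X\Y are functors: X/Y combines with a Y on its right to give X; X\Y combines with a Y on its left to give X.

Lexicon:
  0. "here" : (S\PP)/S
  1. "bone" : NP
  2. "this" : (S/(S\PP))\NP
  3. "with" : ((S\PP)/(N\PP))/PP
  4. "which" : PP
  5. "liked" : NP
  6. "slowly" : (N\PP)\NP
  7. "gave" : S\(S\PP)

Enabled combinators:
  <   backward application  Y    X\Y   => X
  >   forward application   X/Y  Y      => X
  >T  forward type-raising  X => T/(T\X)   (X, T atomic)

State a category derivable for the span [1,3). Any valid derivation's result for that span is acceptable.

S/(S\PP)

[0,8] S   <
  [0,7] S\PP   >
    [0,1] "here" : (S\PP)/S
    [1,7] S   >
      [1,3] S/(S\PP)   <
        [1,2] "bone" : NP
        [2,3] "this" : (S/(S\PP))\NP
      [3,7] S\PP   >
        [3,5] (S\PP)/(N\PP)   >
          [3,4] "with" : ((S\PP)/(N\PP))/PP
          [4,5] "which" : PP
        [5,7] N\PP   <
          [5,6] "liked" : NP
          [6,7] "slowly" : (N\PP)\NP
  [7,8] "gave" : S\(S\PP)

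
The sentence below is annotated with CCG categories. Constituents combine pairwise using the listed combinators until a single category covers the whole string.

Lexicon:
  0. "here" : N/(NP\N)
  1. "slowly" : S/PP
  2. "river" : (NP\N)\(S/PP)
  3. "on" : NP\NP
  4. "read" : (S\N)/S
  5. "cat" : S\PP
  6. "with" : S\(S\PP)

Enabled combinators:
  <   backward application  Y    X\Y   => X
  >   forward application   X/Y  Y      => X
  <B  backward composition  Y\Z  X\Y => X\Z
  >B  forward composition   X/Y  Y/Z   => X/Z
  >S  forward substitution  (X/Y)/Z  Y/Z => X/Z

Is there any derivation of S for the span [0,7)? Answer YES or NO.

[0,7] S   <
  [0,4] N   >
    [0,1] "here" : N/(NP\N)
    [1,4] NP\N   <B
      [1,3] NP\N   <
        [1,2] "slowly" : S/PP
        [2,3] "river" : (NP\N)\(S/PP)
      [3,4] "on" : NP\NP
  [4,7] S\N   >
    [4,5] "read" : (S\N)/S
    [5,7] S   <
      [5,6] "cat" : S\PP
      [6,7] "with" : S\(S\PP)

YES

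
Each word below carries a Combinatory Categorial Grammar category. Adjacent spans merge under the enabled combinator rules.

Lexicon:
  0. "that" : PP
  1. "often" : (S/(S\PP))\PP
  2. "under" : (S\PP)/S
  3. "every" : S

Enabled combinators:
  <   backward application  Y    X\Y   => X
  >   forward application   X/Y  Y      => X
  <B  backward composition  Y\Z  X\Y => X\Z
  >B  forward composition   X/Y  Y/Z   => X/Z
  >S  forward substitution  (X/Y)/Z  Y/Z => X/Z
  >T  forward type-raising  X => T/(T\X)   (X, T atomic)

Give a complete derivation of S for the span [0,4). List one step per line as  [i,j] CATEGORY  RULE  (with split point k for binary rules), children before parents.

[0,4] S   >
  [0,2] S/(S\PP)   <
    [0,1] "that" : PP
    [1,2] "often" : (S/(S\PP))\PP
  [2,4] S\PP   >
    [2,3] "under" : (S\PP)/S
    [3,4] "every" : S

[0,1] PP  lex  "that"
[1,2] (S/(S\PP))\PP  lex  "often"
[0,2] S/(S\PP)  <  k=1
[2,3] (S\PP)/S  lex  "under"
[3,4] S  lex  "every"
[2,4] S\PP  >  k=3
[0,4] S  >  k=2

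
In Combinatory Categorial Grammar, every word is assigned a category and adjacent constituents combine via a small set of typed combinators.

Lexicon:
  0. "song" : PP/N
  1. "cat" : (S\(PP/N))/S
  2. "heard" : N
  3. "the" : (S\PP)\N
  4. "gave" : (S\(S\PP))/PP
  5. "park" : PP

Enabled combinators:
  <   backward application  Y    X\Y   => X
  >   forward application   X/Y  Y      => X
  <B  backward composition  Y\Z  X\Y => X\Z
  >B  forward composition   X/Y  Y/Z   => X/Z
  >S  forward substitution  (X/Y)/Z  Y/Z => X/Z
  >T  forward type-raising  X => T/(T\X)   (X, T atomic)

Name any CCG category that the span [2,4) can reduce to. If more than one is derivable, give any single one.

S\PP

[0,6] S   <
  [0,1] "song" : PP/N
  [1,6] S\(PP/N)   >
    [1,2] "cat" : (S\(PP/N))/S
    [2,6] S   <
      [2,4] S\PP   <
        [2,3] "heard" : N
        [3,4] "the" : (S\PP)\N
      [4,6] S\(S\PP)   >
        [4,5] "gave" : (S\(S\PP))/PP
        [5,6] "park" : PP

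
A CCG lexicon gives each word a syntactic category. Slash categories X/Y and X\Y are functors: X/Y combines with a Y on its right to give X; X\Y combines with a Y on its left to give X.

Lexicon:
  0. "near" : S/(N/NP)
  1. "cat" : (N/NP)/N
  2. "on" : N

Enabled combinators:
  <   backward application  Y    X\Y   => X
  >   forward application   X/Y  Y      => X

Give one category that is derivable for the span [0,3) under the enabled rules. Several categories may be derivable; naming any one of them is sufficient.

S

[0,3] S   >
  [0,1] "near" : S/(N/NP)
  [1,3] N/NP   >
    [1,2] "cat" : (N/NP)/N
    [2,3] "on" : N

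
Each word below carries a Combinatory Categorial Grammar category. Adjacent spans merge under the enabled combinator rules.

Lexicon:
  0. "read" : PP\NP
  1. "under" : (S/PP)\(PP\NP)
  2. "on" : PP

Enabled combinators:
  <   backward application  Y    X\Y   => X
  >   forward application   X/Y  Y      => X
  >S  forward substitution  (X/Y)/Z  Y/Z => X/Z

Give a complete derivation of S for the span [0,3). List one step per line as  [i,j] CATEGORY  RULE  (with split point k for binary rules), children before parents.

[0,1] PP\NP  lex  "read"
[1,2] (S/PP)\(PP\NP)  lex  "under"
[0,2] S/PP  <  k=1
[2,3] PP  lex  "on"
[0,3] S  >  k=2

[0,3] S   >
  [0,2] S/PP   <
    [0,1] "read" : PP\NP
    [1,2] "under" : (S/PP)\(PP\NP)
  [2,3] "on" : PP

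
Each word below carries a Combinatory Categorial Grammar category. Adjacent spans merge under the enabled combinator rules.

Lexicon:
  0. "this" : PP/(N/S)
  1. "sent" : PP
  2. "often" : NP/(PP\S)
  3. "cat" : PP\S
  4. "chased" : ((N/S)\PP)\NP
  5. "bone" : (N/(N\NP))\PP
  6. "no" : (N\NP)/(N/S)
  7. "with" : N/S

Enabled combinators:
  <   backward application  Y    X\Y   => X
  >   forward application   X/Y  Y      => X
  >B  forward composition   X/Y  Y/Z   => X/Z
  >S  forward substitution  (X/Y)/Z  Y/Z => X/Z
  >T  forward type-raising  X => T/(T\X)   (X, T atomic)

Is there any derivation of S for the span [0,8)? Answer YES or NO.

NO

PP/(N/S) PP NP/(PP\S) PP\S ((N/S)\PP)\NP (N/(N\NP))\PP (N\NP)/(N/S) N/S
CKY chart[0,8] = {N, N/(N\N), NP/(NP\N), PP/(PP\N), S/(S\N)}; S ∉ chart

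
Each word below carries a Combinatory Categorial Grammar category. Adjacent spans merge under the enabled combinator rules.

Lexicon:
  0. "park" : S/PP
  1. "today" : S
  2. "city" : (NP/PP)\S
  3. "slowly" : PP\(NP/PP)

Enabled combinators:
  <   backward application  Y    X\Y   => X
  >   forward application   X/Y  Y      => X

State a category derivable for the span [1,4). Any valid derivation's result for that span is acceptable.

[0,4] S   >
  [0,1] "park" : S/PP
  [1,4] PP   <
    [1,3] NP/PP   <
      [1,2] "today" : S
      [2,3] "city" : (NP/PP)\S
    [3,4] "slowly" : PP\(NP/PP)

PP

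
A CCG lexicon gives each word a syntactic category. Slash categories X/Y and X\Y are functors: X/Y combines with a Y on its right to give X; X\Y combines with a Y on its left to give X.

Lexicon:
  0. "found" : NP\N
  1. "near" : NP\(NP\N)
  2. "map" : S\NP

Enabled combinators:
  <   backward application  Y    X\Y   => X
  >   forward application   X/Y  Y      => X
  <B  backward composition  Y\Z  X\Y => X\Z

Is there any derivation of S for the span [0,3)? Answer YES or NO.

YES

[0,3] S   <
  [0,2] NP   <
    [0,1] "found" : NP\N
    [1,2] "near" : NP\(NP\N)
  [2,3] "map" : S\NP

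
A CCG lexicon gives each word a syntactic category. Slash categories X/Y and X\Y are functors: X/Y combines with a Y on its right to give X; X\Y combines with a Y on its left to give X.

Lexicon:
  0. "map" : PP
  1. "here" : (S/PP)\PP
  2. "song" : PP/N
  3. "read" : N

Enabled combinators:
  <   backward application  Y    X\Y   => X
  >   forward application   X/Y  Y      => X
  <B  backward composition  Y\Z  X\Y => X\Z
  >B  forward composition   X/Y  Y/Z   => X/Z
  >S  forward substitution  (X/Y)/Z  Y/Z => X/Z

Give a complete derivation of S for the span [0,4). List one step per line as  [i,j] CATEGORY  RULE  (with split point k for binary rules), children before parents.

[0,1] PP  lex  "map"
[1,2] (S/PP)\PP  lex  "here"
[0,2] S/PP  <  k=1
[2,3] PP/N  lex  "song"
[3,4] N  lex  "read"
[2,4] PP  >  k=3
[0,4] S  >  k=2

[0,4] S   >
  [0,2] S/PP   <
    [0,1] "map" : PP
    [1,2] "here" : (S/PP)\PP
  [2,4] PP   >
    [2,3] "song" : PP/N
    [3,4] "read" : N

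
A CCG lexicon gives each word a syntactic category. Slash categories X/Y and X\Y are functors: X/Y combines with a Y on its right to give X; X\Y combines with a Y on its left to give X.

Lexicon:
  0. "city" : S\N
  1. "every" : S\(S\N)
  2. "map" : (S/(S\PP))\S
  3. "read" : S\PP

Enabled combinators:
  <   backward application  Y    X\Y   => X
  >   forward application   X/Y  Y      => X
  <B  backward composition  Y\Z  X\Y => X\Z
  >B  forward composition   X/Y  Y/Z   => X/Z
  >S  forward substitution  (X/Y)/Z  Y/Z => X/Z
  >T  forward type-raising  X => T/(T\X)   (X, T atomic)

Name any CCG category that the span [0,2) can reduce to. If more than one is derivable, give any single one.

[0,4] S   >
  [0,3] S/(S\PP)   <
    [0,2] S   <
      [0,1] "city" : S\N
      [1,2] "every" : S\(S\N)
    [2,3] "map" : (S/(S\PP))\S
  [3,4] "read" : S\PP

S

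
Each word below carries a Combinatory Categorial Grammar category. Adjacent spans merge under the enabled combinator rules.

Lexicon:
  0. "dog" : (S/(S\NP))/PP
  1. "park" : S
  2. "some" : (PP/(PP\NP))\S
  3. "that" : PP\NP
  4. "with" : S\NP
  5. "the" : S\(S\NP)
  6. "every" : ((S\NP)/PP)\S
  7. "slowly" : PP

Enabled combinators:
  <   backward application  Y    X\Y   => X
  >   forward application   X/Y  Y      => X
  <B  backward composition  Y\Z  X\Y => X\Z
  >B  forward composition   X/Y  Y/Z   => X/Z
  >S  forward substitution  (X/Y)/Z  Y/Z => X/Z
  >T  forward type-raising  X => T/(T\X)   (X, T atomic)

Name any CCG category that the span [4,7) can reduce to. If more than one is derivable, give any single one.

(S\NP)/PP

[0,8] S   >
  [0,4] S/(S\NP)   >
    [0,1] "dog" : (S/(S\NP))/PP
    [1,4] PP   >
      [1,3] PP/(PP\NP)   <
        [1,2] "park" : S
        [2,3] "some" : (PP/(PP\NP))\S
      [3,4] "that" : PP\NP
  [4,8] S\NP   >
    [4,7] (S\NP)/PP   <
      [4,6] S   <
        [4,5] "with" : S\NP
        [5,6] "the" : S\(S\NP)
      [6,7] "every" : ((S\NP)/PP)\S
    [7,8] "slowly" : PP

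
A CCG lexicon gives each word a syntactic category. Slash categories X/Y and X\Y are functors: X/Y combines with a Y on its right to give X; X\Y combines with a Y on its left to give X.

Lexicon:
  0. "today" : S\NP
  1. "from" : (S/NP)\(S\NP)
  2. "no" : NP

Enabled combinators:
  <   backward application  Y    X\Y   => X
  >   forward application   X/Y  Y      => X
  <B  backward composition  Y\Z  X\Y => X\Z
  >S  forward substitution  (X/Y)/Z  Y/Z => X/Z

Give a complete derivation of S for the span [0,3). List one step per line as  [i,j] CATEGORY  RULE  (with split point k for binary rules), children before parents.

[0,1] S\NP  lex  "today"
[1,2] (S/NP)\(S\NP)  lex  "from"
[0,2] S/NP  <  k=1
[2,3] NP  lex  "no"
[0,3] S  >  k=2

[0,3] S   >
  [0,2] S/NP   <
    [0,1] "today" : S\NP
    [1,2] "from" : (S/NP)\(S\NP)
  [2,3] "no" : NP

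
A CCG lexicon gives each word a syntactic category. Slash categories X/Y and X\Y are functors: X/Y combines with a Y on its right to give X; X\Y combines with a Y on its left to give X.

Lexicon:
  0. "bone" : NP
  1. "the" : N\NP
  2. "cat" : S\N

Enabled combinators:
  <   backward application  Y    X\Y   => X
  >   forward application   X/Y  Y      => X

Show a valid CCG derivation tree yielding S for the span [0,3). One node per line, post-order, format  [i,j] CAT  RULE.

[0,3] S   <
  [0,2] N   <
    [0,1] "bone" : NP
    [1,2] "the" : N\NP
  [2,3] "cat" : S\N

[0,1] NP  lex  "bone"
[1,2] N\NP  lex  "the"
[0,2] N  <  k=1
[2,3] S\N  lex  "cat"
[0,3] S  <  k=2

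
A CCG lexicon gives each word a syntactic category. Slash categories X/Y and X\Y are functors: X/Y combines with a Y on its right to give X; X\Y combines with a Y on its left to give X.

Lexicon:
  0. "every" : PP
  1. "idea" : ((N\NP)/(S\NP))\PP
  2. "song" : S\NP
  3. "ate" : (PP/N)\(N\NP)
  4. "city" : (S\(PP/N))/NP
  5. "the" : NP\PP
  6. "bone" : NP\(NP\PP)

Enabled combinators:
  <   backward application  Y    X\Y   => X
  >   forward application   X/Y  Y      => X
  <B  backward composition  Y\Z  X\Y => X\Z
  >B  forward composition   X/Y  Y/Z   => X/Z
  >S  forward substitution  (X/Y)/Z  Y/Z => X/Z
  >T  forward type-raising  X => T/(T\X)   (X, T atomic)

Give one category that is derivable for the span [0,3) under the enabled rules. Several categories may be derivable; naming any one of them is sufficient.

N\NP

[0,7] S   <
  [0,4] PP/N   <
    [0,3] N\NP   >
      [0,2] (N\NP)/(S\NP)   <
        [0,1] "every" : PP
        [1,2] "idea" : ((N\NP)/(S\NP))\PP
      [2,3] "song" : S\NP
    [3,4] "ate" : (PP/N)\(N\NP)
  [4,7] S\(PP/N)   >
    [4,5] "city" : (S\(PP/N))/NP
    [5,7] NP   <
      [5,6] "the" : NP\PP
      [6,7] "bone" : NP\(NP\PP)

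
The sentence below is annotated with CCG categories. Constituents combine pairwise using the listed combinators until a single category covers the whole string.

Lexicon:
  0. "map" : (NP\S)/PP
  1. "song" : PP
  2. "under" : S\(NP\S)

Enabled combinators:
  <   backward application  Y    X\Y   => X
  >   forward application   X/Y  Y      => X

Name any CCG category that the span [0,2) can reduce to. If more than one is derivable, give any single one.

NP\S

[0,3] S   <
  [0,2] NP\S   >
    [0,1] "map" : (NP\S)/PP
    [1,2] "song" : PP
  [2,3] "under" : S\(NP\S)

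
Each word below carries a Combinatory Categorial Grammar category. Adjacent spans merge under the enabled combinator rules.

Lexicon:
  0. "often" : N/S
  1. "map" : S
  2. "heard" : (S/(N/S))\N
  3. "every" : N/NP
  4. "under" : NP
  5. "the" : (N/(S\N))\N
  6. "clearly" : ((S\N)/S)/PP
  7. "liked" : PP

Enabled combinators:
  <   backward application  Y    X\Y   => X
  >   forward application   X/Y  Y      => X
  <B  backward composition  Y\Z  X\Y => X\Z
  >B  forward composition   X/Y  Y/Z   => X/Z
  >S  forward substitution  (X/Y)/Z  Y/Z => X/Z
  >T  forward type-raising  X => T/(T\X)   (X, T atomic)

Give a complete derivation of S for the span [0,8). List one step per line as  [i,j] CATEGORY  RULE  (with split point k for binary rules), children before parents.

[0,8] S   >
  [0,3] S/(N/S)   <
    [0,2] N   >
      [0,1] "often" : N/S
      [1,2] "map" : S
    [2,3] "heard" : (S/(N/S))\N
  [3,8] N/S   >B
    [3,6] N/(S\N)   <
      [3,5] N   >
        [3,4] "every" : N/NP
        [4,5] "under" : NP
      [5,6] "the" : (N/(S\N))\N
    [6,8] (S\N)/S   >
      [6,7] "clearly" : ((S\N)/S)/PP
      [7,8] "liked" : PP

[0,1] N/S  lex  "often"
[1,2] S  lex  "map"
[0,2] N  >  k=1
[2,3] (S/(N/S))\N  lex  "heard"
[0,3] S/(N/S)  <  k=2
[3,4] N/NP  lex  "every"
[4,5] NP  lex  "under"
[3,5] N  >  k=4
[5,6] (N/(S\N))\N  lex  "the"
[3,6] N/(S\N)  <  k=5
[6,7] ((S\N)/S)/PP  lex  "clearly"
[7,8] PP  lex  "liked"
[6,8] (S\N)/S  >  k=7
[3,8] N/S  >B  k=6
[0,8] S  >  k=3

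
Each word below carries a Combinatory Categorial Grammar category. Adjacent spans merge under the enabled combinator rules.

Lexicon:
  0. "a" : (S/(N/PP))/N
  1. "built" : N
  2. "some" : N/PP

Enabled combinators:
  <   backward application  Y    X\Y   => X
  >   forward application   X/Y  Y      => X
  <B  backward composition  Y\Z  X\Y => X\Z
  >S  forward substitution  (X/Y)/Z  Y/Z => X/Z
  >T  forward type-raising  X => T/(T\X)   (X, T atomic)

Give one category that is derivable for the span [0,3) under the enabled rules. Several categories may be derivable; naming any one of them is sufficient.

S

[0,3] S   >
  [0,2] S/(N/PP)   >
    [0,1] "a" : (S/(N/PP))/N
    [1,2] "built" : N
  [2,3] "some" : N/PP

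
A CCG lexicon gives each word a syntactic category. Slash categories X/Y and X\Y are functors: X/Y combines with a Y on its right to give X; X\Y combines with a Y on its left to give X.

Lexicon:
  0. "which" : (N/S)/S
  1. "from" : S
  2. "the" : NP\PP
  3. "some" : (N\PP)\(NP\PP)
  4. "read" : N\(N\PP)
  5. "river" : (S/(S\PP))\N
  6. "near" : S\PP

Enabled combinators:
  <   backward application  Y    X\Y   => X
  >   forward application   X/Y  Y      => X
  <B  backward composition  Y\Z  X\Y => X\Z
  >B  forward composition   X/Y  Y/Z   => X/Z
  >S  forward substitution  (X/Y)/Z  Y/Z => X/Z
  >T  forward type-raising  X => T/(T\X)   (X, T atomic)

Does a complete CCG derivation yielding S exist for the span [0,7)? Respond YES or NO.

(N/S)/S S NP\PP (N\PP)\(NP\PP) N\(N\PP) (S/(S\PP))\N S\PP
CKY chart[0,7] = {N, N/(N\N), N/(S\S), NP/(NP\N), PP/(PP\N), S/(S\N)}; S ∉ chart

NO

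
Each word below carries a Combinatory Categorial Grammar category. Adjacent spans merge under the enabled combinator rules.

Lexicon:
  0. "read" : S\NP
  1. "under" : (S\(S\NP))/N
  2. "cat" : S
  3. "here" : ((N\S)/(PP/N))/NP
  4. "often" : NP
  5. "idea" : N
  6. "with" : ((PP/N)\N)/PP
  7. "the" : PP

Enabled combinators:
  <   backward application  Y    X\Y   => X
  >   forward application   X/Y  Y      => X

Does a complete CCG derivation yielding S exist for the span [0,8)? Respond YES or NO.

YES

[0,8] S   <
  [0,1] "read" : S\NP
  [1,8] S\(S\NP)   >
    [1,2] "under" : (S\(S\NP))/N
    [2,8] N   <
      [2,3] "cat" : S
      [3,8] N\S   >
        [3,5] (N\S)/(PP/N)   >
          [3,4] "here" : ((N\S)/(PP/N))/NP
          [4,5] "often" : NP
        [5,8] PP/N   <
          [5,6] "idea" : N
          [6,8] (PP/N)\N   >
            [6,7] "with" : ((PP/N)\N)/PP
            [7,8] "the" : PP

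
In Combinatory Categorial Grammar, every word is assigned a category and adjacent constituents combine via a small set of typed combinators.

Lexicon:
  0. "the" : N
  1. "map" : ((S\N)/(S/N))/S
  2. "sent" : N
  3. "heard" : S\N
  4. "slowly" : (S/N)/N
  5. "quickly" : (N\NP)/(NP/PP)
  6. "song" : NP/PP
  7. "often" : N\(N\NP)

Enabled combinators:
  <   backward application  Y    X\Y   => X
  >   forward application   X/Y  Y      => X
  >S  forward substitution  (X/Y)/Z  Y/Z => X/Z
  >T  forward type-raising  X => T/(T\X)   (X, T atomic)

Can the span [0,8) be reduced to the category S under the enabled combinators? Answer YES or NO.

[0,8] S   >
  [0,1] S/(S\N)   >T
    [0,1] "the" : N
  [1,8] S\N   >
    [1,4] (S\N)/(S/N)   >
      [1,2] "map" : ((S\N)/(S/N))/S
      [2,4] S   >
        [2,3] S/(S\N)   >T
          [2,3] "sent" : N
        [3,4] "heard" : S\N
    [4,8] S/N   >
      [4,5] "slowly" : (S/N)/N
      [5,8] N   <
        [5,7] N\NP   >
          [5,6] "quickly" : (N\NP)/(NP/PP)
          [6,7] "song" : NP/PP
        [7,8] "often" : N\(N\NP)

YES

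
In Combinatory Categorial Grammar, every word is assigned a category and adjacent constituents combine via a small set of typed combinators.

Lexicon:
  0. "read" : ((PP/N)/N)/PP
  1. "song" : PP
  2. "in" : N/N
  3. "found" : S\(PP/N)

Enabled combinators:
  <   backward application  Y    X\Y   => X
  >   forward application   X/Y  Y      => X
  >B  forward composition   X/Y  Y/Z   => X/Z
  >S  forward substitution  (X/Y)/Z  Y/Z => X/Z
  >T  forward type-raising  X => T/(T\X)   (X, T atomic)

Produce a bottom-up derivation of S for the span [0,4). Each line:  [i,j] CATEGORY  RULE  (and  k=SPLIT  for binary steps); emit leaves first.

[0,1] ((PP/N)/N)/PP  lex  "read"
[1,2] PP  lex  "song"
[0,2] (PP/N)/N  >  k=1
[2,3] N/N  lex  "in"
[0,3] PP/N  >S  k=2
[3,4] S\(PP/N)  lex  "found"
[0,4] S  <  k=3

[0,4] S   <
  [0,3] PP/N   >S
    [0,2] (PP/N)/N   >
      [0,1] "read" : ((PP/N)/N)/PP
      [1,2] "song" : PP
    [2,3] "in" : N/N
  [3,4] "found" : S\(PP/N)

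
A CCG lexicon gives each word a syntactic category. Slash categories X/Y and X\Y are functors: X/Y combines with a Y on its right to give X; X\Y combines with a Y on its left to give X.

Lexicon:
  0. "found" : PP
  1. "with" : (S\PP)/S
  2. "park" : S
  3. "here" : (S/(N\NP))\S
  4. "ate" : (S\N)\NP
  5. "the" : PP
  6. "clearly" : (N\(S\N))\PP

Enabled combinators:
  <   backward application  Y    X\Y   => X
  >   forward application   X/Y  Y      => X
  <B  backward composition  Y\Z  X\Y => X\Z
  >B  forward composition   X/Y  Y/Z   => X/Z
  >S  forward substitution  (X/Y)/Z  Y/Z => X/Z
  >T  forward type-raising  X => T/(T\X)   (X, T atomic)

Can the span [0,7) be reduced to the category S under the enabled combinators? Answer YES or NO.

YES

[0,7] S   >
  [0,4] S/(N\NP)   <
    [0,3] S   <
      [0,1] "found" : PP
      [1,3] S\PP   >
        [1,2] "with" : (S\PP)/S
        [2,3] "park" : S
    [3,4] "here" : (S/(N\NP))\S
  [4,7] N\NP   <B
    [4,5] "ate" : (S\N)\NP
    [5,7] N\(S\N)   <
      [5,6] "the" : PP
      [6,7] "clearly" : (N\(S\N))\PP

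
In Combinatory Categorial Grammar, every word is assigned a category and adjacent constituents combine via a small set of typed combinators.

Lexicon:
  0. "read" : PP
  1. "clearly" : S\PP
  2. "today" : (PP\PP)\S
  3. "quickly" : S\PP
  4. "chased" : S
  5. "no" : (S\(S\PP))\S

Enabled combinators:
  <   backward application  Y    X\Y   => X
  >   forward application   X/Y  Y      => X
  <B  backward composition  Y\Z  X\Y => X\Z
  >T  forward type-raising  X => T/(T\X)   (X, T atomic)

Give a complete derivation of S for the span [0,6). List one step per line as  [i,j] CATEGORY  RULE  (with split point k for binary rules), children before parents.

[0,6] S   <
  [0,4] S\PP   <B
    [0,3] PP\PP   <
      [0,2] S   >
        [0,1] S/(S\PP)   >T
          [0,1] "read" : PP
        [1,2] "clearly" : S\PP
      [2,3] "today" : (PP\PP)\S
    [3,4] "quickly" : S\PP
  [4,6] S\(S\PP)   <
    [4,5] "chased" : S
    [5,6] "no" : (S\(S\PP))\S

[0,1] PP  lex  "read"
[0,1] S/(S\PP)  >T
[1,2] S\PP  lex  "clearly"
[0,2] S  >  k=1
[2,3] (PP\PP)\S  lex  "today"
[0,3] PP\PP  <  k=2
[3,4] S\PP  lex  "quickly"
[0,4] S\PP  <B  k=3
[4,5] S  lex  "chased"
[5,6] (S\(S\PP))\S  lex  "no"
[4,6] S\(S\PP)  <  k=5
[0,6] S  <  k=4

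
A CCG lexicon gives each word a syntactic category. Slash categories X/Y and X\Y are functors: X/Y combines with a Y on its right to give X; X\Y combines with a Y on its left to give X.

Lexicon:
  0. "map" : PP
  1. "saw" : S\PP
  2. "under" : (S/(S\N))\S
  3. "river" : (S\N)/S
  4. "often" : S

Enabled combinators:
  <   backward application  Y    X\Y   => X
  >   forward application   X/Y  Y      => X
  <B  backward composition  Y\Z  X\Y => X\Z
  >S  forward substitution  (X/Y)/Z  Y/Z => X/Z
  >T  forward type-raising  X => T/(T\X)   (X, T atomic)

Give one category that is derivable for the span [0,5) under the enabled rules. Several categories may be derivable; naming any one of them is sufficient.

[0,5] S   >
  [0,3] S/(S\N)   <
    [0,2] S   <
      [0,1] "map" : PP
      [1,2] "saw" : S\PP
    [2,3] "under" : (S/(S\N))\S
  [3,5] S\N   >
    [3,4] "river" : (S\N)/S
    [4,5] "often" : S

S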